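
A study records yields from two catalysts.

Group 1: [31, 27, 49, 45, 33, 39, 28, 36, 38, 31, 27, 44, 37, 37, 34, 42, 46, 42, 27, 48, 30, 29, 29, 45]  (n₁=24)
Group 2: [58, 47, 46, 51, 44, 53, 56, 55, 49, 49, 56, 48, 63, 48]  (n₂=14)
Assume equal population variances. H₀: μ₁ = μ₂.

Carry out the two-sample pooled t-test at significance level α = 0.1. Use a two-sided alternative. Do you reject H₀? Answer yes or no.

x̄₁=36.417, s₁=7.300, n₁=24
x̄₂=51.643, s₂=5.358, n₂=14
s_p² = [23·7.300² + 13·5.358²]/36 = 44.4180
SE = √(s_p²·(1/24+1/14)) = 2.2413
t = (36.417−51.643)/2.2413 = -6.7934
df = 36
p-value (two-sided) = 0.00000
At α=0.1: p < α → reject H₀

reject H₀: yes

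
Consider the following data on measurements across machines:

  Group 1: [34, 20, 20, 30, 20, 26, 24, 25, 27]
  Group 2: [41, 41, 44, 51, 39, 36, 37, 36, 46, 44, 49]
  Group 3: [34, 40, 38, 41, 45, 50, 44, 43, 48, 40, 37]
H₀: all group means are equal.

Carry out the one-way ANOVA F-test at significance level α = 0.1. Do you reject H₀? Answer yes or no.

reject H₀: yes

Group means [25.11, 42.18, 41.82], grand mean 37.097
SSB = Σnᵢ(x̄ᵢ−x̄)² = 1822.548; SSW = ΣΣ(x−x̄ᵢ)² = 676.162
MSB = 1822.548/2 = 911.2740; MSW = 676.162/28 = 24.1486
F = MSB/MSW = 37.7361
df = (2, 28)
p-value (upper-tail) = 0.00000
At α=0.1: p < α → reject H₀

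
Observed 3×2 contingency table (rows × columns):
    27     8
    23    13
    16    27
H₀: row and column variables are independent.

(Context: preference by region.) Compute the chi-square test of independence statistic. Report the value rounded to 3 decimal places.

test statistic = 13.398

Row totals [35, 36, 43], col totals [66, 48], n=114
χ² = (27−20.26)²/20.26 + (8−14.74)²/14.74 + (23−20.84)²/20.84 + (13−15.16)²/15.16 + (16−24.89)²/24.89 + (27−18.11)²/18.11 = 13.3979
df = 2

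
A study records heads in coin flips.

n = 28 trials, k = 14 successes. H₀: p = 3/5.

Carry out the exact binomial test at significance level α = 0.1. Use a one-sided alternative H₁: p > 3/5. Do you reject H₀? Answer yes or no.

reject H₀: no

Exact binomial: n=28, k=14, p₀=3/5=0.6000
P(X≥14) from Σ C(n,i)·p₀^i·(1−p₀)^(n−i)
p-value (one-sided, H₁ greater) = 0.89754
At α=0.1: p ≥ α → fail to reject H₀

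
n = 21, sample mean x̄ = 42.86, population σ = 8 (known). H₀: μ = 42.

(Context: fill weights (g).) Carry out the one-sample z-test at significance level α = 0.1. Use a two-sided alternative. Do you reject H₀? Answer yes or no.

reject H₀: no

SE = σ/√n = 8/√21 = 1.7457
z = (x̄−μ₀)/SE = (42.86−42)/1.7457 = 0.4926
p-value (two-sided) = 0.62228
At α=0.1: p ≥ α → fail to reject H₀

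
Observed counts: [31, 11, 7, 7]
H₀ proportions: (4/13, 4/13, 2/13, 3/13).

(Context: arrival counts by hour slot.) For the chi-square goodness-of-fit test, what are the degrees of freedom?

degrees of freedom = 3

df = k − 1 = 4 − 1 = 3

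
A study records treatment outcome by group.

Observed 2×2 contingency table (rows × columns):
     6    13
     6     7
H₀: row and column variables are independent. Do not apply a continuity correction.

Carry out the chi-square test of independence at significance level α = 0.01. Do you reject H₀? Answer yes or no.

Row totals [19, 13], col totals [12, 20], n=32
χ² = (6−7.12)²/7.12 + (13−11.88)²/11.88 + (6−4.88)²/4.88 + (7−8.12)²/8.12 = 0.6996
df = 1
p-value (upper-tail) = 0.40292
At α=0.01: p ≥ α → fail to reject H₀

reject H₀: no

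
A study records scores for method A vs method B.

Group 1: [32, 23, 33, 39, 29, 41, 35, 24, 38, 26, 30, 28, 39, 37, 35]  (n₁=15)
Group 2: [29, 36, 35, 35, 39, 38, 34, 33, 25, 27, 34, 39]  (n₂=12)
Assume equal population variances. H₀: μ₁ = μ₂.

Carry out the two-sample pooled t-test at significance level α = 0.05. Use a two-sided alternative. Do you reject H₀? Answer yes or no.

reject H₀: no

x̄₁=32.600, s₁=5.755, n₁=15
x̄₂=33.667, s₂=4.539, n₂=12
s_p² = [14·5.755² + 11·4.539²]/25 = 27.6107
SE = √(s_p²·(1/15+1/12)) = 2.0351
t = (32.600−33.667)/2.0351 = -0.5241
df = 25
p-value (two-sided) = 0.60480
At α=0.05: p ≥ α → fail to reject H₀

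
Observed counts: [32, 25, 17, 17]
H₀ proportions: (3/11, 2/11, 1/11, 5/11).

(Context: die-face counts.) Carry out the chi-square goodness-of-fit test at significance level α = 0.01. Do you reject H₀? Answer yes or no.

n = 91; E_i = n·p_i = [24.82, 16.55, 8.27, 41.36]
χ² = (32−24.82)²/24.82 + (25−16.55)²/16.55 + (17−8.27)²/8.27 + (17−41.36)²/41.36 = 29.9557
df = 3
p-value (upper-tail) = 0.00000
At α=0.01: p < α → reject H₀

reject H₀: yes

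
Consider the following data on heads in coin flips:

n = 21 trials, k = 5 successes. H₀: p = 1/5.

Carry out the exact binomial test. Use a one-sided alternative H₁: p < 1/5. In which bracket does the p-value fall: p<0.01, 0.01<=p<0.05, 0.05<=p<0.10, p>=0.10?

p-value bracket: p>=0.10

Exact binomial: n=21, k=5, p₀=1/5=0.2000
P(X≤5) from Σ C(n,i)·p₀^i·(1−p₀)^(n−i)
p-value (one-sided, H₁ less) = 0.76930
→ bracket: p>=0.10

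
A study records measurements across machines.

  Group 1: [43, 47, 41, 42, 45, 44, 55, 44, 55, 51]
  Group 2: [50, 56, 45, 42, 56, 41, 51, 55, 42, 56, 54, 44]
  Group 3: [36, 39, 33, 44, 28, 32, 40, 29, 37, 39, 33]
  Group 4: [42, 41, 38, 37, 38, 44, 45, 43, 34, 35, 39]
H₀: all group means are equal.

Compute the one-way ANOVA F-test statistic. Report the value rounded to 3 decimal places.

Group means [46.70, 49.33, 35.45, 39.64], grand mean 42.841
SSB = Σnᵢ(x̄ᵢ−x̄)² = 1367.847; SSW = ΣΣ(x−x̄ᵢ)² = 1032.039
MSB = 1367.847/3 = 455.9490; MSW = 1032.039/40 = 25.8010
F = MSB/MSW = 17.6718
df = (3, 40)

test statistic = 17.672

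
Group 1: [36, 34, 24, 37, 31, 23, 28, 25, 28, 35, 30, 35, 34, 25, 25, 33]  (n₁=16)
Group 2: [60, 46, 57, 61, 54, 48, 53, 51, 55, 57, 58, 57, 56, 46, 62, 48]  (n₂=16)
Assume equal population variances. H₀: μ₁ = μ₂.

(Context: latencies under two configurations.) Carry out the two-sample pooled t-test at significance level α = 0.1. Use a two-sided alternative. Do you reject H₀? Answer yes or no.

reject H₀: yes

x̄₁=30.188, s₁=4.792, n₁=16
x̄₂=54.312, s₂=5.199, n₂=16
s_p² = [15·4.792² + 15·5.199²]/30 = 24.9958
SE = √(s_p²·(1/16+1/16)) = 1.7676
t = (30.188−54.312)/1.7676 = -13.6483
df = 30
p-value (two-sided) = 0.00000
At α=0.1: p < α → reject H₀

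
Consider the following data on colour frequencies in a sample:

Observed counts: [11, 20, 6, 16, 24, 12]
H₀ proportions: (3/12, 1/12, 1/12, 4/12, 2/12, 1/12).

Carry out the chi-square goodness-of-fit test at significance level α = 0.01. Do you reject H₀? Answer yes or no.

reject H₀: yes

n = 89; E_i = n·p_i = [22.25, 7.42, 7.42, 29.67, 14.83, 7.42]
χ² = (11−22.25)²/22.25 + (20−7.42)²/7.42 + (6−7.42)²/7.42 + (16−29.67)²/29.67 + (24−14.83)²/14.83 + (12−7.42)²/7.42 = 42.1011
df = 5
p-value (upper-tail) = 0.00000
At α=0.01: p < α → reject H₀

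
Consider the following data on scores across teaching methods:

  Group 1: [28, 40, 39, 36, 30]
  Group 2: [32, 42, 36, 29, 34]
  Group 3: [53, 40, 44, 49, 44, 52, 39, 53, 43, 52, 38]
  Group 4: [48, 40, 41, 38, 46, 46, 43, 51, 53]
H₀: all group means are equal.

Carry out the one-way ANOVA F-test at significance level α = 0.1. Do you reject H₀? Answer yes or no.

Group means [34.60, 34.60, 46.09, 45.11], grand mean 41.967
SSB = Σnᵢ(x̄ᵢ−x̄)² = 818.769; SSW = ΣΣ(x−x̄ᵢ)² = 760.198
MSB = 818.769/3 = 272.9229; MSW = 760.198/26 = 29.2384
F = MSB/MSW = 9.3344
df = (3, 26)
p-value (upper-tail) = 0.00023
At α=0.1: p < α → reject H₀

reject H₀: yes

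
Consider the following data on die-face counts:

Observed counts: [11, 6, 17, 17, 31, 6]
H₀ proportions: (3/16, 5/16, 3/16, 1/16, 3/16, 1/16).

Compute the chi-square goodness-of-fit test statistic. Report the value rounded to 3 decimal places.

n = 88; E_i = n·p_i = [16.50, 27.50, 16.50, 5.50, 16.50, 5.50]
χ² = (11−16.50)²/16.50 + (6−27.50)²/27.50 + (17−16.50)²/16.50 + (17−5.50)²/5.50 + (31−16.50)²/16.50 + (6−5.50)²/5.50 = 55.4909
df = 5

test statistic = 55.491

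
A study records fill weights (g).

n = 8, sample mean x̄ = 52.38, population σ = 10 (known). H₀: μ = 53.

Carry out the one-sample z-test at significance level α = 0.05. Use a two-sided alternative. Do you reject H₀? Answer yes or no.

SE = σ/√n = 10/√8 = 3.5355
z = (x̄−μ₀)/SE = (52.38−53)/3.5355 = -0.1754
p-value (two-sided) = 0.86079
At α=0.05: p ≥ α → fail to reject H₀

reject H₀: no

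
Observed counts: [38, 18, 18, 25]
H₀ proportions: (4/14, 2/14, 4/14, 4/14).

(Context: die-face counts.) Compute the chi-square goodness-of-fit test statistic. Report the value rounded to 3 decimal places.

test statistic = 8.510

n = 99; E_i = n·p_i = [28.29, 14.14, 28.29, 28.29]
χ² = (38−28.29)²/28.29 + (18−14.14)²/14.14 + (18−28.29)²/28.29 + (25−28.29)²/28.29 = 8.5101
df = 3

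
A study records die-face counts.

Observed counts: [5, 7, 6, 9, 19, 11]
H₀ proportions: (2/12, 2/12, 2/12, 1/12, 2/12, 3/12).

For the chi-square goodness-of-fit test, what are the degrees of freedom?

degrees of freedom = 5

df = k − 1 = 6 − 1 = 5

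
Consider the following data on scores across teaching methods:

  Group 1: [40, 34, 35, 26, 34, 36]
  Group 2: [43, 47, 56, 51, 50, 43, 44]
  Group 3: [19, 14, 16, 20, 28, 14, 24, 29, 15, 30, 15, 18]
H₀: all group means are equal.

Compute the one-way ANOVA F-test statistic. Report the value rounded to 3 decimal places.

test statistic = 57.750

Group means [34.17, 47.71, 20.17], grand mean 31.240
SSB = Σnᵢ(x̄ᵢ−x̄)² = 3422.631; SSW = ΣΣ(x−x̄ᵢ)² = 651.929
MSB = 3422.631/2 = 1711.3157; MSW = 651.929/22 = 29.6331
F = MSB/MSW = 57.7501
df = (2, 22)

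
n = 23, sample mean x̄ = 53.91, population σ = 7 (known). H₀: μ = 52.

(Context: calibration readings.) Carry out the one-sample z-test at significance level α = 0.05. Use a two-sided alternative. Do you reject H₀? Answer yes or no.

SE = σ/√n = 7/√23 = 1.4596
z = (x̄−μ₀)/SE = (53.91−52)/1.4596 = 1.3086
p-value (two-sided) = 0.19068
At α=0.05: p ≥ α → fail to reject H₀

reject H₀: no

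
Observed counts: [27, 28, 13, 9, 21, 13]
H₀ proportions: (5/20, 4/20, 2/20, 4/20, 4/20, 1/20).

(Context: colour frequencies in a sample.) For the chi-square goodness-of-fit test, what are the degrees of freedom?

degrees of freedom = 5

df = k − 1 = 6 − 1 = 5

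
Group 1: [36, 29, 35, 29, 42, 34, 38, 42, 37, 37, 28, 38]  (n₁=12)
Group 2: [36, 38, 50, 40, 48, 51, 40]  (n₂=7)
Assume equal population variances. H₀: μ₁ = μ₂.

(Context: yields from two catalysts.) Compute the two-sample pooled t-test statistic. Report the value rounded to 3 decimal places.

x̄₁=35.417, s₁=4.719, n₁=12
x̄₂=43.286, s₂=6.184, n₂=7
s_p² = [11·4.719² + 6·6.184²]/17 = 27.9027
SE = √(s_p²·(1/12+1/7)) = 2.5122
t = (35.417−43.286)/2.5122 = -3.1323
df = 17

test statistic = -3.132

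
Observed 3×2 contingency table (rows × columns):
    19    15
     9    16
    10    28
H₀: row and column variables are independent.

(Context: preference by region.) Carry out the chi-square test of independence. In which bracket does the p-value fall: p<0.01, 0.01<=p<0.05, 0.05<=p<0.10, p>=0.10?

Row totals [34, 25, 38], col totals [38, 59], n=97
χ² = (19−13.32)²/13.32 + (15−20.68)²/20.68 + (9−9.79)²/9.79 + (16−15.21)²/15.21 + (10−14.89)²/14.89 + (28−23.11)²/23.11 = 6.7257
df = 2
p-value (upper-tail) = 0.03464
→ bracket: 0.01<=p<0.05

p-value bracket: 0.01<=p<0.05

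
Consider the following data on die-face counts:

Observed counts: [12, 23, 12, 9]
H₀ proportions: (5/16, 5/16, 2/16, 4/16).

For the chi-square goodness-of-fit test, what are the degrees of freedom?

df = k − 1 = 4 − 1 = 3

degrees of freedom = 3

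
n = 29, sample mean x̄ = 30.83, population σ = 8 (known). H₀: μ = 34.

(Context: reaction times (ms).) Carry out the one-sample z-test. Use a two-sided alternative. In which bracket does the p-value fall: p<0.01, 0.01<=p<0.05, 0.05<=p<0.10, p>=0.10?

p-value bracket: 0.01<=p<0.05

SE = σ/√n = 8/√29 = 1.4856
z = (x̄−μ₀)/SE = (30.83−34)/1.4856 = -2.1339
p-value (two-sided) = 0.03285
→ bracket: 0.01<=p<0.05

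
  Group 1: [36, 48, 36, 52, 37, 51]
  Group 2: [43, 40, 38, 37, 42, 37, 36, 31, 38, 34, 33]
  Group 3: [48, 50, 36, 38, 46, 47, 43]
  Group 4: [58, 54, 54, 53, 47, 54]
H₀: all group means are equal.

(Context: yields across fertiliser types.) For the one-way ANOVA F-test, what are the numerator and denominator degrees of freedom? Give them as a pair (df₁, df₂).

degrees of freedom = [3, 26]

k = 4 groups, N = 30 total
df = (k−1, N−k) = (4−1, 30−4) = (3, 26)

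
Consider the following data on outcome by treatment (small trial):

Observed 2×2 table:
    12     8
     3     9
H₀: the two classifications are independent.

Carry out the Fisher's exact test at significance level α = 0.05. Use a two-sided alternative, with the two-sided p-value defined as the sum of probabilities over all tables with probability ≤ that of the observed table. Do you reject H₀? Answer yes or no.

Margins: r₁=20, r₂=12, c₁=15, c₂=17, n=32
p_obs = C(20,12)·C(12,3)/C(32,15); sum pmf over tables with pmf ≤ p_obs
p-value (two-sided) = 0.07587
At α=0.05: p ≥ α → fail to reject H₀

reject H₀: no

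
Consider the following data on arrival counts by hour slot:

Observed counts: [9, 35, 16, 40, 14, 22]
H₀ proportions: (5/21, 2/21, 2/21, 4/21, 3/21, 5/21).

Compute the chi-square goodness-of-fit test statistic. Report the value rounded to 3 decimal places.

n = 136; E_i = n·p_i = [32.38, 12.95, 12.95, 25.90, 19.43, 32.38]
χ² = (9−32.38)²/32.38 + (35−12.95)²/12.95 + (16−12.95)²/12.95 + (40−25.90)²/25.90 + (14−19.43)²/19.43 + (22−32.38)²/32.38 = 67.6434
df = 5

test statistic = 67.643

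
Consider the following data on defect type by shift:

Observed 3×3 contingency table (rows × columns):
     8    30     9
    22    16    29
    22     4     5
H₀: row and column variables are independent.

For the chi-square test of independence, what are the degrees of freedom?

degrees of freedom = 4

df = (r−1)(c−1) = (3−1)·(3−1) = 4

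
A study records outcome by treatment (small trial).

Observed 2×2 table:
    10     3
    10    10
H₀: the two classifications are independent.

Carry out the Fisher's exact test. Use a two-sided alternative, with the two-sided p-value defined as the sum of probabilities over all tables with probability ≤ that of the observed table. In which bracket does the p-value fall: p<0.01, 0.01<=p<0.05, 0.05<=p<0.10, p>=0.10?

p-value bracket: p>=0.10

Margins: r₁=13, r₂=20, c₁=20, c₂=13, n=33
p_obs = C(13,10)·C(20,10)/C(33,20); sum pmf over tables with pmf ≤ p_obs
p-value (two-sided) = 0.15949
→ bracket: p>=0.10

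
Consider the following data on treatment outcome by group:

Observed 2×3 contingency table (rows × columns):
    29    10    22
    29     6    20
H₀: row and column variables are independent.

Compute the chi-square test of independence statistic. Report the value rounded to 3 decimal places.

test statistic = 0.787

Row totals [61, 55], col totals [58, 16, 42], n=116
χ² = (29−30.50)²/30.50 + (10−8.41)²/8.41 + (22−22.09)²/22.09 + (29−27.50)²/27.50 + (6−7.59)²/7.59 + (20−19.91)²/19.91 = 0.7870
df = 2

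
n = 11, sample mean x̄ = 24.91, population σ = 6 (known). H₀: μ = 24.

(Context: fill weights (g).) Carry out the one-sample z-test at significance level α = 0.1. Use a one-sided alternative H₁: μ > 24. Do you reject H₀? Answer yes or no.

reject H₀: no

SE = σ/√n = 6/√11 = 1.8091
z = (x̄−μ₀)/SE = (24.91−24)/1.8091 = 0.5030
p-value (one-sided, H₁ greater) = 0.30747
At α=0.1: p ≥ α → fail to reject H₀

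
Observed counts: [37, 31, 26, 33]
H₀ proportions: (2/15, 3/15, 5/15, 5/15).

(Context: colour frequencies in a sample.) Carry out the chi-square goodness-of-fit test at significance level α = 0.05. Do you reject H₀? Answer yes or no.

reject H₀: yes

n = 127; E_i = n·p_i = [16.93, 25.40, 42.33, 42.33]
χ² = (37−16.93)²/16.93 + (31−25.40)²/25.40 + (26−42.33)²/42.33 + (33−42.33)²/42.33 = 33.3740
df = 3
p-value (upper-tail) = 0.00000
At α=0.05: p < α → reject H₀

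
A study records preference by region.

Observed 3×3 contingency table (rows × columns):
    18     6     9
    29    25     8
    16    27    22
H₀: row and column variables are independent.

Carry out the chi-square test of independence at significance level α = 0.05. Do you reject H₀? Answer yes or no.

Row totals [33, 62, 65], col totals [63, 58, 39], n=160
χ² = (18−12.99)²/12.99 + (6−11.96)²/11.96 + (9−8.04)²/8.04 + (29−24.41)²/24.41 + (25−22.48)²/22.48 + (8−15.11)²/15.11 + (16−25.59)²/25.59 + (27−23.56)²/23.56 + (22−15.84)²/15.84 = 15.9973
df = 4
p-value (upper-tail) = 0.00302
At α=0.05: p < α → reject H₀

reject H₀: yes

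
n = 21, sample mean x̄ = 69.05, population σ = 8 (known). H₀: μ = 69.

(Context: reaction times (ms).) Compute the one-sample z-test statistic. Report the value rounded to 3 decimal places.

SE = σ/√n = 8/√21 = 1.7457
z = (x̄−μ₀)/SE = (69.05−69)/1.7457 = 0.0286

test statistic = 0.029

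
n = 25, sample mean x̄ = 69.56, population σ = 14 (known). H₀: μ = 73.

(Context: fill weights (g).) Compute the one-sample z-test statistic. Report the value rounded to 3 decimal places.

SE = σ/√n = 14/√25 = 2.8000
z = (x̄−μ₀)/SE = (69.56−73)/2.8000 = -1.2286

test statistic = -1.229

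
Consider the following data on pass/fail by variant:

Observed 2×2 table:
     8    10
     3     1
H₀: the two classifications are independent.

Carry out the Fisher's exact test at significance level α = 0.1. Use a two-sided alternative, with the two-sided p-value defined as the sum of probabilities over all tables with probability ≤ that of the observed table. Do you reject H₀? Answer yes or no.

reject H₀: no

Margins: r₁=18, r₂=4, c₁=11, c₂=11, n=22
p_obs = C(18,8)·C(4,3)/C(22,11); sum pmf over tables with pmf ≤ p_obs
p-value (two-sided) = 0.58647
At α=0.1: p ≥ α → fail to reject H₀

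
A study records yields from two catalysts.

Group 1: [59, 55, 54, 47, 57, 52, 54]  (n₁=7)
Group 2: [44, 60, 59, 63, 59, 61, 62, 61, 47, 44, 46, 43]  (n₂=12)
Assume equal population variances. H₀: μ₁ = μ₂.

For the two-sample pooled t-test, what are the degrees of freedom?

df = n₁ + n₂ − 2 = 7 + 12 − 2 = 17

degrees of freedom = 17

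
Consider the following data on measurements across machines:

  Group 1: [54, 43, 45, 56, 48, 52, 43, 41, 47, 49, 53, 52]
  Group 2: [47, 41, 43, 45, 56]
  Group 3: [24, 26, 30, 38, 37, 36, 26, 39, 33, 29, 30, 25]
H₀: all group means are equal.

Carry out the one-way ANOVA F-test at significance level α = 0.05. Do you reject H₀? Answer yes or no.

reject H₀: yes

Group means [48.58, 46.40, 31.08], grand mean 40.966
SSB = Σnᵢ(x̄ᵢ−x̄)² = 2015.932; SSW = ΣΣ(x−x̄ᵢ)² = 717.033
MSB = 2015.932/2 = 1007.9661; MSW = 717.033/26 = 27.5782
F = MSB/MSW = 36.5494
df = (2, 26)
p-value (upper-tail) = 0.00000
At α=0.05: p < α → reject H₀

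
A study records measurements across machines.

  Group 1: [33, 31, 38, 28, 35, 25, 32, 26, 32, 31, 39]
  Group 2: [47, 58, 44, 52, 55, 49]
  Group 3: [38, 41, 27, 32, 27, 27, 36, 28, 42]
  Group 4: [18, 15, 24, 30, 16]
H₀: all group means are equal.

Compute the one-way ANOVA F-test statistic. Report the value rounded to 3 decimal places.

test statistic = 29.725

Group means [31.82, 50.83, 33.11, 20.60], grand mean 34.065
SSB = Σnᵢ(x̄ᵢ−x̄)² = 2657.312; SSW = ΣΣ(x−x̄ᵢ)² = 804.559
MSB = 2657.312/3 = 885.7708; MSW = 804.559/27 = 29.7985
F = MSB/MSW = 29.7254
df = (3, 27)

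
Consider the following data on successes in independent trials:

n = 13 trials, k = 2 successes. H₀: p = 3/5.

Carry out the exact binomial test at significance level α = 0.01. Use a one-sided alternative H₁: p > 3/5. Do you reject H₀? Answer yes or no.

Exact binomial: n=13, k=2, p₀=3/5=0.6000
P(X≥2) from Σ C(n,i)·p₀^i·(1−p₀)^(n−i)
p-value (one-sided, H₁ greater) = 0.99986
At α=0.01: p ≥ α → fail to reject H₀

reject H₀: no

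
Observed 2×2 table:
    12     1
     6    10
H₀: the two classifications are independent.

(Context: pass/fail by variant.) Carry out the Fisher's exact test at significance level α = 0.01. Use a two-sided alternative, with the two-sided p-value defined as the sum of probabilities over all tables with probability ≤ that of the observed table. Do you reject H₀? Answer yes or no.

reject H₀: yes

Margins: r₁=13, r₂=16, c₁=18, c₂=11, n=29
p_obs = C(13,12)·C(16,6)/C(29,18); sum pmf over tables with pmf ≤ p_obs
p-value (two-sided) = 0.00575
At α=0.01: p < α → reject H₀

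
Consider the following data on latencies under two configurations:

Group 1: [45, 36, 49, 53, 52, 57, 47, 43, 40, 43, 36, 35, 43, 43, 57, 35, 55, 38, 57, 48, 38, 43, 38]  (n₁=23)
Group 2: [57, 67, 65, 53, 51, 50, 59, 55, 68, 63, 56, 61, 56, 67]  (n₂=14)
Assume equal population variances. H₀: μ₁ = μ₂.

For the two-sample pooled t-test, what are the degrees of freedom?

df = n₁ + n₂ − 2 = 23 + 14 − 2 = 35

degrees of freedom = 35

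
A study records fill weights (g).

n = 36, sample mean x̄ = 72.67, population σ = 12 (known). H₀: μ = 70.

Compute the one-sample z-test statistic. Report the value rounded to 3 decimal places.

test statistic = 1.335

SE = σ/√n = 12/√36 = 2.0000
z = (x̄−μ₀)/SE = (72.67−70)/2.0000 = 1.3350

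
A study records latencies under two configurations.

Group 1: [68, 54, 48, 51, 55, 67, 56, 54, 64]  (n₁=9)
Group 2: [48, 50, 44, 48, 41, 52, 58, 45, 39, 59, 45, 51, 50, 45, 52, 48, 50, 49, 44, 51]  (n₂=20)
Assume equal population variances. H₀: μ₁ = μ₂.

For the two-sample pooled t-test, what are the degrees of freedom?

df = n₁ + n₂ − 2 = 9 + 20 − 2 = 27

degrees of freedom = 27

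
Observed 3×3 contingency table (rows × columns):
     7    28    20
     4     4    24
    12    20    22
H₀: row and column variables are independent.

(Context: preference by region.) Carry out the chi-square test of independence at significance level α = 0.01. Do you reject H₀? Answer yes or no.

Row totals [55, 32, 54], col totals [23, 52, 66], n=141
χ² = (7−8.97)²/8.97 + (28−20.28)²/20.28 + (20−25.74)²/25.74 + (4−5.22)²/5.22 + (4−11.80)²/11.80 + (24−14.98)²/14.98 + (12−8.81)²/8.81 + (20−19.91)²/19.91 + (22−25.28)²/25.28 = 17.1076
df = 4
p-value (upper-tail) = 0.00184
At α=0.01: p < α → reject H₀

reject H₀: yes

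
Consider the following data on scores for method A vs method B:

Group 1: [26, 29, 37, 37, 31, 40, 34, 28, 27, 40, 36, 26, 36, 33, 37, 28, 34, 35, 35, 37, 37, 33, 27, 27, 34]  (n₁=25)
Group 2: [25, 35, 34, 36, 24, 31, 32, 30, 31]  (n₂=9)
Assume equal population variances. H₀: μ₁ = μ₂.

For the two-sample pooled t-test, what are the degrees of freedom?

degrees of freedom = 32

df = n₁ + n₂ − 2 = 25 + 9 − 2 = 32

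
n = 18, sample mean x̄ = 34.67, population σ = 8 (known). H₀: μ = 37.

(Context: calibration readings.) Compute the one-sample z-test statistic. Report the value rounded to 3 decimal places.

SE = σ/√n = 8/√18 = 1.8856
z = (x̄−μ₀)/SE = (34.67−37)/1.8856 = -1.2357

test statistic = -1.236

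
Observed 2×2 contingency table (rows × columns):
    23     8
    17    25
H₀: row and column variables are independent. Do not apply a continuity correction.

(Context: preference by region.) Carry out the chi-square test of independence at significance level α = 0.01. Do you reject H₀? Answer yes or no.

Row totals [31, 42], col totals [40, 33], n=73
χ² = (23−16.99)²/16.99 + (8−14.01)²/14.01 + (17−23.01)²/23.01 + (25−18.99)²/18.99 = 8.1859
df = 1
p-value (upper-tail) = 0.00422
At α=0.01: p < α → reject H₀

reject H₀: yes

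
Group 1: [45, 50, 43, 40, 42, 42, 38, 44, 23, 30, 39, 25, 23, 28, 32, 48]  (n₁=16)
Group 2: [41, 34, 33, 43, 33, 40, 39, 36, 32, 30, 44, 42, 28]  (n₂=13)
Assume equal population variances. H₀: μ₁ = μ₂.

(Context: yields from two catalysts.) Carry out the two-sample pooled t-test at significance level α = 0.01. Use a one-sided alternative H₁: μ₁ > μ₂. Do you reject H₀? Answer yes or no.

x̄₁=37.000, s₁=8.922, n₁=16
x̄₂=36.538, s₂=5.270, n₂=13
s_p² = [15·8.922² + 12·5.270²]/27 = 56.5641
SE = √(s_p²·(1/16+1/13)) = 2.8083
t = (37.000−36.538)/2.8083 = 0.1644
df = 27
p-value (one-sided, H₁ greater) = 0.43534
At α=0.01: p ≥ α → fail to reject H₀

reject H₀: no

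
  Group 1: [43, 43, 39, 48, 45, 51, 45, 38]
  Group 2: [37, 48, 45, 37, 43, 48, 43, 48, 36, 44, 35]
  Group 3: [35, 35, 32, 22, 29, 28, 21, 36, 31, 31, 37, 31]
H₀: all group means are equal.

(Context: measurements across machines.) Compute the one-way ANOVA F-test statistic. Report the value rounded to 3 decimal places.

test statistic = 23.348

Group means [44.00, 42.18, 30.67], grand mean 38.194
SSB = Σnᵢ(x̄ᵢ−x̄)² = 1124.536; SSW = ΣΣ(x−x̄ᵢ)² = 674.303
MSB = 1124.536/2 = 562.2678; MSW = 674.303/28 = 24.0823
F = MSB/MSW = 23.3478
df = (2, 28)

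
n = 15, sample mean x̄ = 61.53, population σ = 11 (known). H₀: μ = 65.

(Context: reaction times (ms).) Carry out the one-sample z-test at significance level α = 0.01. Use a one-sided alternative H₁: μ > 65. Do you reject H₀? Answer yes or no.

SE = σ/√n = 11/√15 = 2.8402
z = (x̄−μ₀)/SE = (61.53−65)/2.8402 = -1.2218
p-value (one-sided, H₁ greater) = 0.88910
At α=0.01: p ≥ α → fail to reject H₀

reject H₀: no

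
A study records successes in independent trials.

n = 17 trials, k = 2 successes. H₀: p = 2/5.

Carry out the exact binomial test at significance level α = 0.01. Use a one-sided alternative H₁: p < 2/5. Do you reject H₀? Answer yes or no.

Exact binomial: n=17, k=2, p₀=2/5=0.4000
P(X≤2) from Σ C(n,i)·p₀^i·(1−p₀)^(n−i)
p-value (one-sided, H₁ less) = 0.01232
At α=0.01: p ≥ α → fail to reject H₀

reject H₀: no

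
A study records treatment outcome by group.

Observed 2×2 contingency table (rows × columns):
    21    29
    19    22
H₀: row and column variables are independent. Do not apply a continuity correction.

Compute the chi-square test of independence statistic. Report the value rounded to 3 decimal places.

test statistic = 0.172

Row totals [50, 41], col totals [40, 51], n=91
χ² = (21−21.98)²/21.98 + (29−28.02)²/28.02 + (19−18.02)²/18.02 + (22−22.98)²/22.98 = 0.1724
df = 1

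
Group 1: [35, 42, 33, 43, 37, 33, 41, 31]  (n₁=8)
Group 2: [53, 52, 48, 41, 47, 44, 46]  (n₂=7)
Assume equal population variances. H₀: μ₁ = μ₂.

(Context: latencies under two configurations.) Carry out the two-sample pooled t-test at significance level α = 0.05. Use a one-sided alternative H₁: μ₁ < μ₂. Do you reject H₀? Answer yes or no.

x̄₁=36.875, s₁=4.612, n₁=8
x̄₂=47.286, s₂=4.231, n₂=7
s_p² = [7·4.612² + 6·4.231²]/13 = 19.7157
SE = √(s_p²·(1/8+1/7)) = 2.2980
t = (36.875−47.286)/2.2980 = -4.5303
df = 13
p-value (one-sided, H₁ less) = 0.00028
At α=0.05: p < α → reject H₀

reject H₀: yes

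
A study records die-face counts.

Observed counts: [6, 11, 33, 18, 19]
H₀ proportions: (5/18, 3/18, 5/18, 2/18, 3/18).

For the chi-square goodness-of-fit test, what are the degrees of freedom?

df = k − 1 = 5 − 1 = 4

degrees of freedom = 4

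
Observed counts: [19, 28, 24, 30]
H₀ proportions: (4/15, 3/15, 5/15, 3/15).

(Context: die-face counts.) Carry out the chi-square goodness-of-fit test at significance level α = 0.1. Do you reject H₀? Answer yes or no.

reject H₀: yes

n = 101; E_i = n·p_i = [26.93, 20.20, 33.67, 20.20]
χ² = (19−26.93)²/26.93 + (28−20.20)²/20.20 + (24−33.67)²/33.67 + (30−20.20)²/20.20 = 12.8787
df = 3
p-value (upper-tail) = 0.00491
At α=0.1: p < α → reject H₀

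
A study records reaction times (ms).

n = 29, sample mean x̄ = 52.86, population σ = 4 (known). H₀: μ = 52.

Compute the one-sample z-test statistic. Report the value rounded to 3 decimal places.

test statistic = 1.158

SE = σ/√n = 4/√29 = 0.7428
z = (x̄−μ₀)/SE = (52.86−52)/0.7428 = 1.1578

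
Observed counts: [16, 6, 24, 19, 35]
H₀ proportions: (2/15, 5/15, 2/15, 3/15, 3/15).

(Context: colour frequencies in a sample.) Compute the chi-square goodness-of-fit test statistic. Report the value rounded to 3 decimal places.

test statistic = 42.780

n = 100; E_i = n·p_i = [13.33, 33.33, 13.33, 20.00, 20.00]
χ² = (16−13.33)²/13.33 + (6−33.33)²/33.33 + (24−13.33)²/13.33 + (19−20.00)²/20.00 + (35−20.00)²/20.00 = 42.7800
df = 4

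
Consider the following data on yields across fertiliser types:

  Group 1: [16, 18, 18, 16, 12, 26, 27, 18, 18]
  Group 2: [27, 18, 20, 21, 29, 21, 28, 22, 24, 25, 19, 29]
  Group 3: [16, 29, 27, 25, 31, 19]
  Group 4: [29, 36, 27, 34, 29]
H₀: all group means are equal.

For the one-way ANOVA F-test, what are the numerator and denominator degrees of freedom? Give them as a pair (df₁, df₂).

k = 4 groups, N = 32 total
df = (k−1, N−k) = (4−1, 32−4) = (3, 28)

degrees of freedom = [3, 28]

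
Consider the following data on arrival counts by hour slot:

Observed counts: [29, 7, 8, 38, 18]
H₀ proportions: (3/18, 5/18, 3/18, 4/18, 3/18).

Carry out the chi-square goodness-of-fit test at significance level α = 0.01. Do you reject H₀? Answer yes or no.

n = 100; E_i = n·p_i = [16.67, 27.78, 16.67, 22.22, 16.67]
χ² = (29−16.67)²/16.67 + (7−27.78)²/27.78 + (8−16.67)²/16.67 + (38−22.22)²/22.22 + (18−16.67)²/16.67 = 40.4840
df = 4
p-value (upper-tail) = 0.00000
At α=0.01: p < α → reject H₀

reject H₀: yes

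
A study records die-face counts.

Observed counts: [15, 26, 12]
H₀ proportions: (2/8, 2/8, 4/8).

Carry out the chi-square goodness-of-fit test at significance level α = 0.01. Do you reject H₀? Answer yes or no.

n = 53; E_i = n·p_i = [13.25, 13.25, 26.50]
χ² = (15−13.25)²/13.25 + (26−13.25)²/13.25 + (12−26.50)²/26.50 = 20.4340
df = 2
p-value (upper-tail) = 0.00004
At α=0.01: p < α → reject H₀

reject H₀: yes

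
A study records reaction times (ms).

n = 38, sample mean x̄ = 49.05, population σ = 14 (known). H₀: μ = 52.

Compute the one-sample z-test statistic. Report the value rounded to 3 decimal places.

test statistic = -1.299

SE = σ/√n = 14/√38 = 2.2711
z = (x̄−μ₀)/SE = (49.05−52)/2.2711 = -1.2989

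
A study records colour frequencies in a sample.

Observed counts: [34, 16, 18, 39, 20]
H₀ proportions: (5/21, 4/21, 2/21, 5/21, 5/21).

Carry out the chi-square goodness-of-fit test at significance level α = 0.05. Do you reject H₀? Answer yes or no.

n = 127; E_i = n·p_i = [30.24, 24.19, 12.10, 30.24, 30.24]
χ² = (34−30.24)²/30.24 + (16−24.19)²/24.19 + (18−12.10)²/12.10 + (39−30.24)²/30.24 + (20−30.24)²/30.24 = 12.1291
df = 4
p-value (upper-tail) = 0.01642
At α=0.05: p < α → reject H₀

reject H₀: yes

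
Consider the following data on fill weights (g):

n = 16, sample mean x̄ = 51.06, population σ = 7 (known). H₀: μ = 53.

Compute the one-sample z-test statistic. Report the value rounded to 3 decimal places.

test statistic = -1.109

SE = σ/√n = 7/√16 = 1.7500
z = (x̄−μ₀)/SE = (51.06−53)/1.7500 = -1.1086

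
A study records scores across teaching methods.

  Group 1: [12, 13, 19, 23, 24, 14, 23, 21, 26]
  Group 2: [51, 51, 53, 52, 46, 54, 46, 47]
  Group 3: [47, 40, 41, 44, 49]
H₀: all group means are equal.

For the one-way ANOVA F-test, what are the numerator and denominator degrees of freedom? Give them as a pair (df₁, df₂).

degrees of freedom = [2, 19]

k = 3 groups, N = 22 total
df = (k−1, N−k) = (3−1, 22−3) = (2, 19)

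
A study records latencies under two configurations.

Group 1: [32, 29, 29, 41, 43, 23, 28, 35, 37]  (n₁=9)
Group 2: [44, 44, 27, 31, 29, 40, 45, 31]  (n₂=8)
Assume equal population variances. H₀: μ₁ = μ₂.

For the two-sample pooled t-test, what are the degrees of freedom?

df = n₁ + n₂ − 2 = 9 + 8 − 2 = 15

degrees of freedom = 15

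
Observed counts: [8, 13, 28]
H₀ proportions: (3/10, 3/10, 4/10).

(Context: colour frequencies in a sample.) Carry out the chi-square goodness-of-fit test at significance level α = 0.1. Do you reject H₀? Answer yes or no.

n = 49; E_i = n·p_i = [14.70, 14.70, 19.60]
χ² = (8−14.70)²/14.70 + (13−14.70)²/14.70 + (28−19.60)²/19.60 = 6.8503
df = 2
p-value (upper-tail) = 0.03254
At α=0.1: p < α → reject H₀

reject H₀: yes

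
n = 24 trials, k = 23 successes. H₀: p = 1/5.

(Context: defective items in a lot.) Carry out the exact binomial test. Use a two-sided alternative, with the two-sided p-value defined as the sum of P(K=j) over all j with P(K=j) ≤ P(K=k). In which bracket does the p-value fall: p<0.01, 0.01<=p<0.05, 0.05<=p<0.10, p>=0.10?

p-value bracket: p<0.01

Exact binomial: n=24, k=23, p₀=1/5=0.2000
P(X=j) = C(n,j)·p₀^j·(1−p₀)^(n−j); p = Σ P(X=j) over j with P(X=j) ≤ P(X=23)
p-value (two-sided) = 0.00000
→ bracket: p<0.01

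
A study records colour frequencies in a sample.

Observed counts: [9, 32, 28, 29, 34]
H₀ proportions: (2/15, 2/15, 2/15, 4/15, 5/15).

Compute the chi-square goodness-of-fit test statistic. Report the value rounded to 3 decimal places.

test statistic = 25.494

n = 132; E_i = n·p_i = [17.60, 17.60, 17.60, 35.20, 44.00]
χ² = (9−17.60)²/17.60 + (32−17.60)²/17.60 + (28−17.60)²/17.60 + (29−35.20)²/35.20 + (34−44.00)²/44.00 = 25.4943
df = 4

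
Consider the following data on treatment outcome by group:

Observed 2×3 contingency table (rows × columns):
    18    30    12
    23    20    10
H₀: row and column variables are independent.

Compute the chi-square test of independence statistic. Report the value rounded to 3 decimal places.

Row totals [60, 53], col totals [41, 50, 22], n=113
χ² = (18−21.77)²/21.77 + (30−26.55)²/26.55 + (12−11.68)²/11.68 + (23−19.23)²/19.23 + (20−23.45)²/23.45 + (10−10.32)²/10.32 = 2.3670
df = 2

test statistic = 2.367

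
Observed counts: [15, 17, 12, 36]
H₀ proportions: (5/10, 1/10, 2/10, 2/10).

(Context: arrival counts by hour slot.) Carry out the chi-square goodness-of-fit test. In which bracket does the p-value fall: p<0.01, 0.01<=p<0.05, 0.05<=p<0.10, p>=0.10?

n = 80; E_i = n·p_i = [40.00, 8.00, 16.00, 16.00]
χ² = (15−40.00)²/40.00 + (17−8.00)²/8.00 + (12−16.00)²/16.00 + (36−16.00)²/16.00 = 51.7500
df = 3
p-value (upper-tail) = 0.00000
→ bracket: p<0.01

p-value bracket: p<0.01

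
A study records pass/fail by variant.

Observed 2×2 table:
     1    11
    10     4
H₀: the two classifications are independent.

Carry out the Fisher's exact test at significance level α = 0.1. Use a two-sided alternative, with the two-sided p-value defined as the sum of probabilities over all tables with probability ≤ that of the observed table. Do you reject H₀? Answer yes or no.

reject H₀: yes

Margins: r₁=12, r₂=14, c₁=11, c₂=15, n=26
p_obs = C(12,1)·C(14,10)/C(26,11); sum pmf over tables with pmf ≤ p_obs
p-value (two-sided) = 0.00172
At α=0.1: p < α → reject H₀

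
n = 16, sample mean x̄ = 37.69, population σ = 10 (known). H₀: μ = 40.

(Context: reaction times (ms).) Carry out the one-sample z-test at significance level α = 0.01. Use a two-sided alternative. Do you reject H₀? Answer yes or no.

reject H₀: no

SE = σ/√n = 10/√16 = 2.5000
z = (x̄−μ₀)/SE = (37.69−40)/2.5000 = -0.9240
p-value (two-sided) = 0.35549
At α=0.01: p ≥ α → fail to reject H₀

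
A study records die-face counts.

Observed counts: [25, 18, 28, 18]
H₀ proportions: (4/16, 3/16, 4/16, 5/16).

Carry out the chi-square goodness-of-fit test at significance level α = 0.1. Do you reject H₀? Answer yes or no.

reject H₀: no

n = 89; E_i = n·p_i = [22.25, 16.69, 22.25, 27.81]
χ² = (25−22.25)²/22.25 + (18−16.69)²/16.69 + (28−22.25)²/22.25 + (18−27.81)²/27.81 = 5.3910
df = 3
p-value (upper-tail) = 0.14530
At α=0.1: p ≥ α → fail to reject H₀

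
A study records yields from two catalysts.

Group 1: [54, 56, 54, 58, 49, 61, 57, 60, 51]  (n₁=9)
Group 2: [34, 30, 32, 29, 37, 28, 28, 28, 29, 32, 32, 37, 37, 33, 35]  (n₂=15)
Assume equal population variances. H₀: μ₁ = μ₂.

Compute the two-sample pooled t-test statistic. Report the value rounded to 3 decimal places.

x̄₁=55.556, s₁=3.972, n₁=9
x̄₂=32.067, s₂=3.369, n₂=15
s_p² = [8·3.972² + 14·3.369²]/22 = 12.9616
SE = √(s_p²·(1/9+1/15)) = 1.5180
t = (55.556−32.067)/1.5180 = 15.4737
df = 22

test statistic = 15.474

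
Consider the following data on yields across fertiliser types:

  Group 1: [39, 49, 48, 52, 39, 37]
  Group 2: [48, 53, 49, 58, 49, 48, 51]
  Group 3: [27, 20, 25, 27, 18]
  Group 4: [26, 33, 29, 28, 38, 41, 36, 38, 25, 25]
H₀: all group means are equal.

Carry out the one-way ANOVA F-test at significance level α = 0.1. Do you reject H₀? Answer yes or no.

Group means [44.00, 50.86, 23.40, 31.90], grand mean 37.714
SSB = Σnᵢ(x̄ᵢ−x̄)² = 2808.757; SSW = ΣΣ(x−x̄ᵢ)² = 680.957
MSB = 2808.757/3 = 936.2524; MSW = 680.957/24 = 28.3732
F = MSB/MSW = 32.9978
df = (3, 24)
p-value (upper-tail) = 0.00000
At α=0.1: p < α → reject H₀

reject H₀: yes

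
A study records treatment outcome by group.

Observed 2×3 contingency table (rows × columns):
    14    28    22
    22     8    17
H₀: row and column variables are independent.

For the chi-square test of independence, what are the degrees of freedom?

degrees of freedom = 2

df = (r−1)(c−1) = (2−1)·(3−1) = 2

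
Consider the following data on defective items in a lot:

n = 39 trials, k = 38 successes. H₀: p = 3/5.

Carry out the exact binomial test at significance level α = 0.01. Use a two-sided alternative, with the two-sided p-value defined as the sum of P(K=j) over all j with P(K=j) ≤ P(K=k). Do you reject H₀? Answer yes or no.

reject H₀: yes

Exact binomial: n=39, k=38, p₀=3/5=0.6000
P(X=j) = C(n,j)·p₀^j·(1−p₀)^(n−j); p = Σ P(X=j) over j with P(X=j) ≤ P(X=38)
p-value (two-sided) = 0.00000
At α=0.01: p < α → reject H₀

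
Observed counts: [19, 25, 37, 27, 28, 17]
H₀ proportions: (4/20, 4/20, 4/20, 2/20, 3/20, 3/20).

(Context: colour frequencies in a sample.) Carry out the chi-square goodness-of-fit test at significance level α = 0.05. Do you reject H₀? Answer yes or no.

reject H₀: yes

n = 153; E_i = n·p_i = [30.60, 30.60, 30.60, 15.30, 22.95, 22.95]
χ² = (19−30.60)²/30.60 + (25−30.60)²/30.60 + (37−30.60)²/30.60 + (27−15.30)²/15.30 + (28−22.95)²/22.95 + (17−22.95)²/22.95 = 18.3617
df = 5
p-value (upper-tail) = 0.00253
At α=0.05: p < α → reject H₀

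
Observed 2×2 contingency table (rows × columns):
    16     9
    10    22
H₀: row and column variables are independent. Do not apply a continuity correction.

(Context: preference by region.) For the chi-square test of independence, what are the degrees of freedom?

degrees of freedom = 1

df = (r−1)(c−1) = (2−1)·(2−1) = 1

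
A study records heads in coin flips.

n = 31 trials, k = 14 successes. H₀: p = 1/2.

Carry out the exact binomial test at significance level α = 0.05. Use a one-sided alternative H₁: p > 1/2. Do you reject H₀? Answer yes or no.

reject H₀: no

Exact binomial: n=31, k=14, p₀=1/2=0.5000
P(X≥14) from Σ C(n,i)·p₀^i·(1−p₀)^(n−i)
p-value (one-sided, H₁ greater) = 0.76344
At α=0.05: p ≥ α → fail to reject H₀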